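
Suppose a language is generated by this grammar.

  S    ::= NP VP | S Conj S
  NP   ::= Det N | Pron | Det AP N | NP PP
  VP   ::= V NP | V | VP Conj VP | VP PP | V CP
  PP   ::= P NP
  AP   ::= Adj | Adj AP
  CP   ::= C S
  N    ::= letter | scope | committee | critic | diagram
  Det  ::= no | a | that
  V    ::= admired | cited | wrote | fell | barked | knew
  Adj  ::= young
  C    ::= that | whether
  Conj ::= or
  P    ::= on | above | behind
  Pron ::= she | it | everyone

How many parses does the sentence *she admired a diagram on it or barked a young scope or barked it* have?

Two of the 4 distinct bracketings:
[S [NP [Pron she]] [VP [VP [V admired] [NP [NP [Det a] [N diagram]] [PP [P on] [NP [Pron it]]]]] [Conj or] [VP [VP [V barked] [NP [Det a] [AP [Adj young]] [N scope]]] [Conj or] [VP [V barked] [NP [Pron it]]]]]]
[S [NP [Pron she]] [VP [VP [VP [V admired] [NP [Det a] [N diagram]]] [PP [P on] [NP [Pron it]]]] [Conj or] [VP [VP [V barked] [NP [Det a] [AP [Adj young]] [N scope]]] [Conj or] [VP [V barked] [NP [Pron it]]]]]]
The difference turns on whether NP → NP PP is used at the relevant span, versus an alternative expansion of NP.

4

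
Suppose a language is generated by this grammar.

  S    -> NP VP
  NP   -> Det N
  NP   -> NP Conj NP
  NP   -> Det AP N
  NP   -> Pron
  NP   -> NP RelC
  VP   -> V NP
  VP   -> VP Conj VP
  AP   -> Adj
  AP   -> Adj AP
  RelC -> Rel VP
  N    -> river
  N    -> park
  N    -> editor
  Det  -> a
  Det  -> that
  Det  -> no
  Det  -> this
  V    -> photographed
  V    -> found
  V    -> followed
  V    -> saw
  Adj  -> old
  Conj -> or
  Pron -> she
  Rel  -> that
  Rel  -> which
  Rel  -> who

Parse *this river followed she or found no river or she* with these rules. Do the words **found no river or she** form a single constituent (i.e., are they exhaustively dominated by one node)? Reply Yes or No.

Yes

[S [NP [Det this] [N river]] [VP [VP [V followed] [NP [Pron she]]] [Conj or] [VP [V found] [NP [NP [Det no] [N river]] [Conj or] [NP [Pron she]]]]]]
The words 'found no river or she' are exhaustively dominated by a single VP node (built by VP → V NP), so they form a constituent.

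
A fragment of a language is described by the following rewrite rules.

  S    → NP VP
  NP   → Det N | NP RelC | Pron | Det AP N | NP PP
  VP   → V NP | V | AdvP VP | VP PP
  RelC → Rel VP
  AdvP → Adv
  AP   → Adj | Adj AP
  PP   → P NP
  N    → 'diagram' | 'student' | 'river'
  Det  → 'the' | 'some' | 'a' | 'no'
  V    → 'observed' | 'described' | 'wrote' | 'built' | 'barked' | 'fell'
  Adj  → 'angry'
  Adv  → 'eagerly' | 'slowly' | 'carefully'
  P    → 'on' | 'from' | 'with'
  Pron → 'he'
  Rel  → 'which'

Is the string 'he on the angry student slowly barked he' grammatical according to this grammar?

Grammatical

S
  NP
    NP
      Pron: he
    PP
      P: on
      NP
        Det: the
        AP
          Adj: angry
        N: student
  VP
    AdvP
      Adv: slowly
    VP
      V: barked
      NP
        Pron: he
The bracketing above is licensed at every node by one of the given productions, with S at the root.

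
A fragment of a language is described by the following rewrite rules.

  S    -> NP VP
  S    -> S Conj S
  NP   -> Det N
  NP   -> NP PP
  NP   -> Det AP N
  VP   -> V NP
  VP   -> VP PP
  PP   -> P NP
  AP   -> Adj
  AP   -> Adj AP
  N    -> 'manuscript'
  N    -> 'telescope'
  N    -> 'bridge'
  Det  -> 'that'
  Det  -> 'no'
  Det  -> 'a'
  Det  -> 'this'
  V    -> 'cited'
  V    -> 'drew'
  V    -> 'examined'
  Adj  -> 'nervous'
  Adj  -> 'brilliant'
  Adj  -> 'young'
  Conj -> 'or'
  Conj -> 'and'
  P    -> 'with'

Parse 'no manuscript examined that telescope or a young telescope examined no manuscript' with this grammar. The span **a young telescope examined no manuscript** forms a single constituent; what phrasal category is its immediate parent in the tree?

S

S
  S
    NP
      Det: no
      N: manuscript
    VP
      V: examined
      NP
        Det: that
        N: telescope
  Conj: or
  S
    NP
      Det: a
      AP
        Adj: young
      N: telescope
    VP
      V: examined
      NP
        Det: no
        N: manuscript
The span 'a young telescope examined no manuscript' is the S node built by S → NP VP.
Its mother is the S built by S → S Conj S.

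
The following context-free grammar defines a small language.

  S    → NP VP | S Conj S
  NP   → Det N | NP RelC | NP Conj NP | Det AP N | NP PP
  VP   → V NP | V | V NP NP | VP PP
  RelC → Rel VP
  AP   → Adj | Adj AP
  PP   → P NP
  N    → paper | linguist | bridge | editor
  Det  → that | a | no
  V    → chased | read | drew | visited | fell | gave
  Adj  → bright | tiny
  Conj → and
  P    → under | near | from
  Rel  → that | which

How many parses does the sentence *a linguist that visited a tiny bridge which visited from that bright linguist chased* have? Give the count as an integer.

6

Two of the 6 distinct bracketings:
[S [NP [NP [Det a] [N linguist]] [RelC [Rel that] [VP [V visited] [NP [NP [Det a] [AP [Adj tiny]] [N bridge]] [RelC [Rel which] [VP [VP [V visited]] [PP [P from] [NP [Det that] [AP [Adj bright]] [N linguist]]]]]]]]] [VP [V chased]]]
[S [NP [NP [Det a] [N linguist]] [RelC [Rel that] [VP [V visited] [NP [NP [NP [Det a] [AP [Adj tiny]] [N bridge]] [RelC [Rel which] [VP [V visited]]]] [PP [P from] [NP [Det that] [AP [Adj bright]] [N linguist]]]]]]] [VP [V chased]]]
The difference turns on whether NP → NP PP is used at the relevant span, versus an alternative expansion of NP.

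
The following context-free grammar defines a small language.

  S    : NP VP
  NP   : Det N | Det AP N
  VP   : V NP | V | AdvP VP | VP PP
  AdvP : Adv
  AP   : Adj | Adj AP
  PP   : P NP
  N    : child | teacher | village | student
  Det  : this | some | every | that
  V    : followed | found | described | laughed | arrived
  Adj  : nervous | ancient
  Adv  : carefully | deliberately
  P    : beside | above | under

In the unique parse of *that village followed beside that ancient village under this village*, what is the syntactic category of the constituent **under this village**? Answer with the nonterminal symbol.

PP

[S [NP [Det that] [N village]] [VP [VP [VP [V followed]] [PP [P beside] [NP [Det that] [AP [Adj ancient]] [N village]]]] [PP [P under] [NP [Det this] [N village]]]]]
The span 'under this village' is the PP node built by PP → P NP.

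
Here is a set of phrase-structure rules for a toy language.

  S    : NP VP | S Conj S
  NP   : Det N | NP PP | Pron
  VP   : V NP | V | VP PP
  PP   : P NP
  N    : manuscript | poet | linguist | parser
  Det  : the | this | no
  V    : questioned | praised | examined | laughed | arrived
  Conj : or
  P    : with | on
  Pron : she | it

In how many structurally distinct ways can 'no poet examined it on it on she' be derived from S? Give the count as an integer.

5

Two of the 5 distinct bracketings:
[S [NP [Det no] [N poet]] [VP [V examined] [NP [NP [Pron it]] [PP [P on] [NP [NP [Pron it]] [PP [P on] [NP [Pron she]]]]]]]]
[S [NP [Det no] [N poet]] [VP [V examined] [NP [NP [NP [Pron it]] [PP [P on] [NP [Pron it]]]] [PP [P on] [NP [Pron she]]]]]]
The trees differ in how a recursive rule is bracketed over the same span.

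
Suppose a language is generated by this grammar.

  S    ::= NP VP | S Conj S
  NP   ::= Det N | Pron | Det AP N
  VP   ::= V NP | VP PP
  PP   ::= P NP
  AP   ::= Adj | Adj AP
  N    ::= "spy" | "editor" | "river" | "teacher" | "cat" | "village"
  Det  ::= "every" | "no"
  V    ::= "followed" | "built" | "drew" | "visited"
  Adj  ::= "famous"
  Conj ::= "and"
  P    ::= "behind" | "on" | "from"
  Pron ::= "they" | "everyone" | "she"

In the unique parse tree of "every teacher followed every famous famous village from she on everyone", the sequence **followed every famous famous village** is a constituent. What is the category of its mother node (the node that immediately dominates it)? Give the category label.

VP

S
  NP
    Det: every
    N: teacher
  VP
    VP
      VP
        V: followed
        NP
          Det: every
          AP
            Adj: famous
            AP
              Adj: famous
          N: village
      PP
        P: from
        NP
          Pron: she
    PP
      P: on
      NP
        Pron: everyone
The span 'followed every famous famous village' is the VP node built by VP → V NP.
Its mother is the VP built by VP → VP PP.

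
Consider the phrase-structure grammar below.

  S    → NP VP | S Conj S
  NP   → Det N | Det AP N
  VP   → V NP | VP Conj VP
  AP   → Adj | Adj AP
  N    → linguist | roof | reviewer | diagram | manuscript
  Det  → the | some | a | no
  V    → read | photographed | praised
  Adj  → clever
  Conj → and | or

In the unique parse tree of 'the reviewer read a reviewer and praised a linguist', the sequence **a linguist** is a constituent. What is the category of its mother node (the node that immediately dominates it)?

VP

[S [NP [Det the] [N reviewer]] [VP [VP [V read] [NP [Det a] [N reviewer]]] [Conj and] [VP [V praised] [NP [Det a] [N linguist]]]]]
The span 'a linguist' is the NP node built by NP → Det N.
Its mother is the VP built by VP → V NP.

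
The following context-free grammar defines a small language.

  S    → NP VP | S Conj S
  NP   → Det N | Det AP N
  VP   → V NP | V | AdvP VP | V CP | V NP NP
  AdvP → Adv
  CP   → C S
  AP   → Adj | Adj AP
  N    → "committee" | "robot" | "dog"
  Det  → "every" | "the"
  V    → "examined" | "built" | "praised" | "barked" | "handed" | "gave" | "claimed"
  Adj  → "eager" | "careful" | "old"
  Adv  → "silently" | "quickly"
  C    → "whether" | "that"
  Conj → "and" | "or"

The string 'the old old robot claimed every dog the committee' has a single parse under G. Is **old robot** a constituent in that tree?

No

[S [NP [Det the] [AP [Adj old] [AP [Adj old]]] [N robot]] [VP [V claimed] [NP [Det every] [N dog]] [NP [Det the] [N committee]]]]
The smallest constituent containing 'old robot' is the NP spanning 'the old old robot'; no single node in the tree dominates exactly the given words.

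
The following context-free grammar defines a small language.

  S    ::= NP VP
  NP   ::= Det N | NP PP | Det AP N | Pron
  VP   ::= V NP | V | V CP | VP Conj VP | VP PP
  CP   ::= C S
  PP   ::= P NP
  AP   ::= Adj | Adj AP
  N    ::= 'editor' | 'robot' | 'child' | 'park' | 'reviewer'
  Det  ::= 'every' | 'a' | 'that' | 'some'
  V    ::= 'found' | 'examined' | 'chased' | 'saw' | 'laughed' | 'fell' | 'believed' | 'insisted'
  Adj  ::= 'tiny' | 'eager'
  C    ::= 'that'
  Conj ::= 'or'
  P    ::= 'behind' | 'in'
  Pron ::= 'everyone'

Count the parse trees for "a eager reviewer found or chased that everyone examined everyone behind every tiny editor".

4

Two of the 4 distinct bracketings:
[S [NP [Det a] [AP [Adj eager]] [N reviewer]] [VP [VP [V found]] [Conj or] [VP [V chased] [CP [C that] [S [NP [Pron everyone]] [VP [V examined] [NP [NP [Pron everyone]] [PP [P behind] [NP [Det every] [AP [Adj tiny]] [N editor]]]]]]]]]]
[S [NP [Det a] [AP [Adj eager]] [N reviewer]] [VP [VP [V found]] [Conj or] [VP [V chased] [CP [C that] [S [NP [Pron everyone]] [VP [VP [V examined] [NP [Pron everyone]]] [PP [P behind] [NP [Det every] [AP [Adj tiny]] [N editor]]]]]]]]]
The difference turns on whether NP → NP PP is used at the relevant span, versus an alternative expansion of NP.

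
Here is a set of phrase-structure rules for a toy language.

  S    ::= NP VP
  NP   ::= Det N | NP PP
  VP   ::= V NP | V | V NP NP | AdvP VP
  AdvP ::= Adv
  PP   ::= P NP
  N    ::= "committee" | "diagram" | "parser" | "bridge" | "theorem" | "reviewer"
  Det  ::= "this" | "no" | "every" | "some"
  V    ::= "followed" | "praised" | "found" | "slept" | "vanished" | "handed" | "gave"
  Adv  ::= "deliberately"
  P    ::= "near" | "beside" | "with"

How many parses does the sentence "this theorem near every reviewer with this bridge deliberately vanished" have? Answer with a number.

2

The two bracketings:
[S [NP [NP [Det this] [N theorem]] [PP [P near] [NP [NP [Det every] [N reviewer]] [PP [P with] [NP [Det this] [N bridge]]]]]] [VP [AdvP [Adv deliberately]] [VP [V vanished]]]]
[S [NP [NP [NP [Det this] [N theorem]] [PP [P near] [NP [Det every] [N reviewer]]]] [PP [P with] [NP [Det this] [N bridge]]]] [VP [AdvP [Adv deliberately]] [VP [V vanished]]]]
The trees differ in how a recursive rule is bracketed over the same span.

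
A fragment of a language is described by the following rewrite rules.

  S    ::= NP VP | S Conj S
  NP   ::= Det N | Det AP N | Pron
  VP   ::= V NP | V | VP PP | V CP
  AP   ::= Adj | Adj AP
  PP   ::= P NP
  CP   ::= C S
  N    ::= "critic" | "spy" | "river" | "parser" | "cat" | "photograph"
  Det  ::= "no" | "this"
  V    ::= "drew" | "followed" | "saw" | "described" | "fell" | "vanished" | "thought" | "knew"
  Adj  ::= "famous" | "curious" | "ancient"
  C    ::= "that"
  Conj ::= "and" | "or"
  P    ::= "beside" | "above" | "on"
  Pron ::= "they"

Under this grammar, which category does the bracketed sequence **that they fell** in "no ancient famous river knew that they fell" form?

S
  NP
    Det: no
    AP
      Adj: ancient
      AP
        Adj: famous
    N: river
  VP
    V: knew
    CP
      C: that
      S
        NP
          Pron: they
        VP
          V: fell
The span 'that they fell' is the CP node built by CP → C S.

CP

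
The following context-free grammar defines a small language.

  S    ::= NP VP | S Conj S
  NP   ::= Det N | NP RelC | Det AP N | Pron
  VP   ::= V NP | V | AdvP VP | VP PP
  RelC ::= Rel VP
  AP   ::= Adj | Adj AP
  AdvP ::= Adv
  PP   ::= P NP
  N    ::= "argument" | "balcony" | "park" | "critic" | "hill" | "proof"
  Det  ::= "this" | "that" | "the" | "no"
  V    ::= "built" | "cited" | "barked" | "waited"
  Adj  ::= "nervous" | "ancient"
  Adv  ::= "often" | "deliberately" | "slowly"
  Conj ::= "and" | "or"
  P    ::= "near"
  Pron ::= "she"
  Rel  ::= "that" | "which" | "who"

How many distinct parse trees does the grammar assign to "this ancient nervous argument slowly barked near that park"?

The two bracketings:
[S [NP [Det this] [AP [Adj ancient] [AP [Adj nervous]]] [N argument]] [VP [AdvP [Adv slowly]] [VP [VP [V barked]] [PP [P near] [NP [Det that] [N park]]]]]]
[S [NP [Det this] [AP [Adj ancient] [AP [Adj nervous]]] [N argument]] [VP [VP [AdvP [Adv slowly]] [VP [V barked]]] [PP [P near] [NP [Det that] [N park]]]]]
The trees differ in how a recursive rule is bracketed over the same span.

2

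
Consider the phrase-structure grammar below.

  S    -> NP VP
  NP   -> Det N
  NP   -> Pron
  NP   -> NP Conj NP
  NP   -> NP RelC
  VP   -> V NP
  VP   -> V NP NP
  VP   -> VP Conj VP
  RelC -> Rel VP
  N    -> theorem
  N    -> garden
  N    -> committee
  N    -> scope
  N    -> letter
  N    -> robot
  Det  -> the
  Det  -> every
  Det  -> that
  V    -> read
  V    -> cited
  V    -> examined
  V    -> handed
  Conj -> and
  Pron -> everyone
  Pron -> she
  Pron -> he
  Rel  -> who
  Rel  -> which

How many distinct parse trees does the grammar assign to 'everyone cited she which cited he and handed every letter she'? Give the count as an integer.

3

Two of the 3 distinct bracketings:
[S [NP [Pron everyone]] [VP [V cited] [NP [NP [Pron she]] [RelC [Rel which] [VP [VP [V cited] [NP [Pron he]]] [Conj and] [VP [V handed] [NP [Det every] [N letter]] [NP [Pron she]]]]]]]]
[S [NP [Pron everyone]] [VP [V cited] [NP [NP [Pron she]] [RelC [Rel which] [VP [VP [V cited] [NP [Pron he]]] [Conj and] [VP [V handed] [NP [Det every] [N letter]]]]]] [NP [Pron she]]]]
The trees differ in how a recursive rule is bracketed over the same span.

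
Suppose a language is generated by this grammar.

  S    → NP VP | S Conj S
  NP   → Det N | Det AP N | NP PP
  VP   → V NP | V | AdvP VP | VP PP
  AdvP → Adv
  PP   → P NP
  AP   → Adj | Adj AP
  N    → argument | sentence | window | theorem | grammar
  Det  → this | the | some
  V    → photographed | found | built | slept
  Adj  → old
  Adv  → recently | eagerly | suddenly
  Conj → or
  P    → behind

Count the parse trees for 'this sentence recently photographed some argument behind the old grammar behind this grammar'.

Two of the 9 distinct bracketings:
[S [NP [Det this] [N sentence]] [VP [AdvP [Adv recently]] [VP [V photographed] [NP [NP [Det some] [N argument]] [PP [P behind] [NP [NP [Det the] [AP [Adj old]] [N grammar]] [PP [P behind] [NP [Det this] [N grammar]]]]]]]]]
[S [NP [Det this] [N sentence]] [VP [AdvP [Adv recently]] [VP [V photographed] [NP [NP [NP [Det some] [N argument]] [PP [P behind] [NP [Det the] [AP [Adj old]] [N grammar]]]] [PP [P behind] [NP [Det this] [N grammar]]]]]]]
The trees differ in how a recursive rule is bracketed over the same span.

9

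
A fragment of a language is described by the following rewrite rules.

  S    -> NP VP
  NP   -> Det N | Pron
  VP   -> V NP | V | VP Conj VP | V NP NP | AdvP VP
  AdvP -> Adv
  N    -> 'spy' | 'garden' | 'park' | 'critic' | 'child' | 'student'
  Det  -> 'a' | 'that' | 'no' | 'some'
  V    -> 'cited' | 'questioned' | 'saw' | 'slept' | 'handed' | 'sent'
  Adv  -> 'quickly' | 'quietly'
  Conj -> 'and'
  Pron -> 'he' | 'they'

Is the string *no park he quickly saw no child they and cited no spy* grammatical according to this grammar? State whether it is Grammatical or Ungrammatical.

For S → NP VP, the only prefix that parses as NP is 'no park', but the remainder 'he quickly saw no child they and cited no spy' is not a VP under these rules.

Ungrammatical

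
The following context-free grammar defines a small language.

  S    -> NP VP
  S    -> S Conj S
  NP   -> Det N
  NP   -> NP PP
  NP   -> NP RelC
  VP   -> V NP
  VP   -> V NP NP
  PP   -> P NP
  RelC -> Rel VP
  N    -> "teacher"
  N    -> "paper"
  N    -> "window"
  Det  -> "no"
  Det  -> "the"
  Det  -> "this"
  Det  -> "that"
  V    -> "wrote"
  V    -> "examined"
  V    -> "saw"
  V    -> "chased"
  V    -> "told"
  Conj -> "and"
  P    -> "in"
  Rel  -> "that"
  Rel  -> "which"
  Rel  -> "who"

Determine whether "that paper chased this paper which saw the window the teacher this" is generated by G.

Ungrammatical

For S → NP VP, the only prefix that parses as NP is 'that paper', but the remainder 'chased this paper which saw the window the teacher this' is not a VP under these rules. The alternative S rule S → S Conj S likewise has no satisfying split.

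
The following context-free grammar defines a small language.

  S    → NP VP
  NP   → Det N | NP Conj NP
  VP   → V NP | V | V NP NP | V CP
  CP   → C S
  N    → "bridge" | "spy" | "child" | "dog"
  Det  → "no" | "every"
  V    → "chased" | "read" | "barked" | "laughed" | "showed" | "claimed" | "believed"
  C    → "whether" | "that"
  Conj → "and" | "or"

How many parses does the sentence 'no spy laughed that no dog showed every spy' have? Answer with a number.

[S [NP [Det no] [N spy]] [VP [V laughed] [CP [C that] [S [NP [Det no] [N dog]] [VP [V showed] [NP [Det every] [N spy]]]]]]]
No rule offers an alternative attachment or grouping for any span, so this is the only derivation.

1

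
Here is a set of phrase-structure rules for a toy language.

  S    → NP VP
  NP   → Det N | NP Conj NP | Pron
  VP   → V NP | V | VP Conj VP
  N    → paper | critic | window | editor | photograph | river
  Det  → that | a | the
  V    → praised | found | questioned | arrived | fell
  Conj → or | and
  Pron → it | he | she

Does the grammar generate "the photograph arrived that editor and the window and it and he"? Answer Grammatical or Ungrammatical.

Grammatical

S
  NP
    Det: the
    N: photograph
  VP
    V: arrived
    NP
      NP
        Det: that
        N: editor
      Conj: and
      NP
        NP
          Det: the
          N: window
        Conj: and
        NP
          NP
            Pron: it
          Conj: and
          NP
            Pron: he
The bracketing above is licensed at every node by one of the given productions, with S at the root.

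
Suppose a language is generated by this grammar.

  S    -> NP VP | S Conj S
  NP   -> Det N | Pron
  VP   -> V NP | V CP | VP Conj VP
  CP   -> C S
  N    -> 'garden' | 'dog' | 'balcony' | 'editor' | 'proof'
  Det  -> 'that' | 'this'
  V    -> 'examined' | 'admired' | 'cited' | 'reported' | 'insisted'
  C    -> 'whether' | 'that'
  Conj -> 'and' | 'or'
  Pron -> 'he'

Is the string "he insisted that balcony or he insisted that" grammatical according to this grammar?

Ungrammatical

For S → NP VP, the only prefix that parses as NP is 'he', but the remainder 'insisted that balcony or he insisted that' is not a VP under these rules. The alternative S rule S → S Conj S likewise has no satisfying split.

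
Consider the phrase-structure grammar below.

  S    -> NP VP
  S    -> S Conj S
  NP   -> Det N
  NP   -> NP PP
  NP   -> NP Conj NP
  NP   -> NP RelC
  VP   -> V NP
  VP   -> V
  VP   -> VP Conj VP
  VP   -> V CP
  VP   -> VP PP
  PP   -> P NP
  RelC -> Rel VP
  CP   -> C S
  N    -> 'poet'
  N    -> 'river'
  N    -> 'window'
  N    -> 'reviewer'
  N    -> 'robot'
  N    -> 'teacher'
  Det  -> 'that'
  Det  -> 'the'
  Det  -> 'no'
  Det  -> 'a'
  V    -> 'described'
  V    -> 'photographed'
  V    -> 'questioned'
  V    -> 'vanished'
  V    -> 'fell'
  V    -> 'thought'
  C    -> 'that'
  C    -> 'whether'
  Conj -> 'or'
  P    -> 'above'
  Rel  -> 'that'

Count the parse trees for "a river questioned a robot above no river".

The two bracketings:
[S [NP [Det a] [N river]] [VP [V questioned] [NP [NP [Det a] [N robot]] [PP [P above] [NP [Det no] [N river]]]]]]
[S [NP [Det a] [N river]] [VP [VP [V questioned] [NP [Det a] [N robot]]] [PP [P above] [NP [Det no] [N river]]]]]
The difference turns on whether NP → NP PP is used at the relevant span, versus an alternative expansion of NP.

2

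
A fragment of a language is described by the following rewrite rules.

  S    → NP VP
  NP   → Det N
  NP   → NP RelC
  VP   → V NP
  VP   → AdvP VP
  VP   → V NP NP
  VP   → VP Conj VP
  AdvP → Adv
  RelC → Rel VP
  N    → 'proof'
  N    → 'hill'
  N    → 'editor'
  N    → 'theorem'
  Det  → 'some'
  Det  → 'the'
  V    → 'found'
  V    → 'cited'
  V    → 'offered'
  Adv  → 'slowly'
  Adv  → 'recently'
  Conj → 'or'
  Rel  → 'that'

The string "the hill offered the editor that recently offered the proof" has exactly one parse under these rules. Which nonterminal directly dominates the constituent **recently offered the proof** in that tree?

[S [NP [Det the] [N hill]] [VP [V offered] [NP [NP [Det the] [N editor]] [RelC [Rel that] [VP [AdvP [Adv recently]] [VP [V offered] [NP [Det the] [N proof]]]]]]]]
The span 'recently offered the proof' is the VP node built by VP → AdvP VP.
Its mother is the RelC built by RelC → Rel VP.

RelC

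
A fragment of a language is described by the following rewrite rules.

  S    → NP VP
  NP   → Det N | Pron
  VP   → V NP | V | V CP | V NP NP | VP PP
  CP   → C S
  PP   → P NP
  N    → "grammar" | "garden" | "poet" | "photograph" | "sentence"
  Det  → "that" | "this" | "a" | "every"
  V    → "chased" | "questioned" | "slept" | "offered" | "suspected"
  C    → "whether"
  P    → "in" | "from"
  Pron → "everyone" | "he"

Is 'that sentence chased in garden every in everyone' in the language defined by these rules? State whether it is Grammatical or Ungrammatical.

A P word can never sit immediately before an N word in any string this grammar generates, so the substring 'in garden' rules out a derivation.

Ungrammatical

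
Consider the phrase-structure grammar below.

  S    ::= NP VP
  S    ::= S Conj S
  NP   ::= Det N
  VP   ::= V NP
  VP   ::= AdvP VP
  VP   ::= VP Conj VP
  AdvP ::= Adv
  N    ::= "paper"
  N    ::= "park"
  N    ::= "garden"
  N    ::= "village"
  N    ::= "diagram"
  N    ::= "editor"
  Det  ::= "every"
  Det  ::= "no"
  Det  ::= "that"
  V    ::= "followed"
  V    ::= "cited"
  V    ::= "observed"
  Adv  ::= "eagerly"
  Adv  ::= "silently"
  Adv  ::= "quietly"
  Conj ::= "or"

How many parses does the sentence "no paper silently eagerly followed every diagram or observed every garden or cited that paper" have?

Two of the 9 distinct bracketings:
[S [NP [Det no] [N paper]] [VP [AdvP [Adv silently]] [VP [AdvP [Adv eagerly]] [VP [VP [V followed] [NP [Det every] [N diagram]]] [Conj or] [VP [VP [V observed] [NP [Det every] [N garden]]] [Conj or] [VP [V cited] [NP [Det that] [N paper]]]]]]]]
[S [NP [Det no] [N paper]] [VP [AdvP [Adv silently]] [VP [AdvP [Adv eagerly]] [VP [VP [VP [V followed] [NP [Det every] [N diagram]]] [Conj or] [VP [V observed] [NP [Det every] [N garden]]]] [Conj or] [VP [V cited] [NP [Det that] [N paper]]]]]]]
The trees differ in how a recursive rule is bracketed over the same span.

9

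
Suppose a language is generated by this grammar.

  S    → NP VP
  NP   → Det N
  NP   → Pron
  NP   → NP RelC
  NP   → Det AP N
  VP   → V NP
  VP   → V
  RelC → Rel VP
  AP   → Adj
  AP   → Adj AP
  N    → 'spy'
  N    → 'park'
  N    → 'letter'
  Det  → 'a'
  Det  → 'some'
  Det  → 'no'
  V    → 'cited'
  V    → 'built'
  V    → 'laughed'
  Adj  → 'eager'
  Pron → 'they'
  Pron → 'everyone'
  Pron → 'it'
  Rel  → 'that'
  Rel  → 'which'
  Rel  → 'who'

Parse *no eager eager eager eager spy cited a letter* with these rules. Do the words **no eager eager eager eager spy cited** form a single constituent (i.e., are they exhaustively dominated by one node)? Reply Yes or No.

[S [NP [Det no] [AP [Adj eager] [AP [Adj eager] [AP [Adj eager] [AP [Adj eager]]]]] [N spy]] [VP [V cited] [NP [Det a] [N letter]]]]
The smallest constituent containing 'no eager eager eager eager spy cited' is the S spanning 'no eager eager eager eager spy cited a letter'; no single node in the tree dominates exactly the given words.

No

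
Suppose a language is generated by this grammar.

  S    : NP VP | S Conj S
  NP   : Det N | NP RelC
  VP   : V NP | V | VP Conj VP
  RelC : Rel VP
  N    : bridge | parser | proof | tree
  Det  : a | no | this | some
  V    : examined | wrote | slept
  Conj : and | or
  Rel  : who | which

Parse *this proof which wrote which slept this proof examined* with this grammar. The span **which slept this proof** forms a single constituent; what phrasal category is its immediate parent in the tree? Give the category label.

S
  NP
    NP
      NP
        Det: this
        N: proof
      RelC
        Rel: which
        VP
          V: wrote
    RelC
      Rel: which
      VP
        V: slept
        NP
          Det: this
          N: proof
  VP
    V: examined
The span 'which slept this proof' is the RelC node built by RelC → Rel VP.
Its mother is the NP built by NP → NP RelC.

NP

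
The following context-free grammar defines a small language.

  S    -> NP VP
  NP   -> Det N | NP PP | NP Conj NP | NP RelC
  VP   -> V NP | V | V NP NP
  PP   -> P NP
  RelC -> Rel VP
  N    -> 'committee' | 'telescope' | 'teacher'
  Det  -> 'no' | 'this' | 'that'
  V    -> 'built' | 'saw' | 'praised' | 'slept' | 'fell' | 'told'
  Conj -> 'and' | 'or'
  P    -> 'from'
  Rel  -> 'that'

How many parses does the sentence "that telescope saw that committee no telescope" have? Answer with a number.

1

[S [NP [Det that] [N telescope]] [VP [V saw] [NP [Det that] [N committee]] [NP [Det no] [N telescope]]]]
No rule offers an alternative attachment or grouping for any span, so this is the only derivation.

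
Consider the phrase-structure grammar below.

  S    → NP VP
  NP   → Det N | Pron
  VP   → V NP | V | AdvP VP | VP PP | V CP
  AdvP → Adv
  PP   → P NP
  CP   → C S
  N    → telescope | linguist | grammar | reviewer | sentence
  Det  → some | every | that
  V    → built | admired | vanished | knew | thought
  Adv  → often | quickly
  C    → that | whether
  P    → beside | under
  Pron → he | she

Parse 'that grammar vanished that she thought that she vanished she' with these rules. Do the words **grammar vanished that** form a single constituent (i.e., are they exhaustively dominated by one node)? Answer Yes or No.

No

[S [NP [Det that] [N grammar]] [VP [V vanished] [CP [C that] [S [NP [Pron she]] [VP [V thought] [CP [C that] [S [NP [Pron she]] [VP [V vanished] [NP [Pron she]]]]]]]]]]
The smallest constituent containing 'grammar vanished that' is the S spanning 'that grammar vanished that she thought that she vanished she'; no single node in the tree dominates exactly the given words.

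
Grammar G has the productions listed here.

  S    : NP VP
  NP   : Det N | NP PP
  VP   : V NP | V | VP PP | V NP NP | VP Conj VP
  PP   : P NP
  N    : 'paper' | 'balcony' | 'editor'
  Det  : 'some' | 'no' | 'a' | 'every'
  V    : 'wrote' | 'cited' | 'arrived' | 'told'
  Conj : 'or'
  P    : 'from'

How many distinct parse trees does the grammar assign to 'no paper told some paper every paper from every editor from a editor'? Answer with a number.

5

Two of the 5 distinct bracketings:
[S [NP [Det no] [N paper]] [VP [VP [V told] [NP [Det some] [N paper]] [NP [Det every] [N paper]]] [PP [P from] [NP [NP [Det every] [N editor]] [PP [P from] [NP [Det a] [N editor]]]]]]]
[S [NP [Det no] [N paper]] [VP [VP [VP [V told] [NP [Det some] [N paper]] [NP [Det every] [N paper]]] [PP [P from] [NP [Det every] [N editor]]]] [PP [P from] [NP [Det a] [N editor]]]]]
The difference turns on whether NP → NP PP is used at the relevant span, versus an alternative expansion of NP.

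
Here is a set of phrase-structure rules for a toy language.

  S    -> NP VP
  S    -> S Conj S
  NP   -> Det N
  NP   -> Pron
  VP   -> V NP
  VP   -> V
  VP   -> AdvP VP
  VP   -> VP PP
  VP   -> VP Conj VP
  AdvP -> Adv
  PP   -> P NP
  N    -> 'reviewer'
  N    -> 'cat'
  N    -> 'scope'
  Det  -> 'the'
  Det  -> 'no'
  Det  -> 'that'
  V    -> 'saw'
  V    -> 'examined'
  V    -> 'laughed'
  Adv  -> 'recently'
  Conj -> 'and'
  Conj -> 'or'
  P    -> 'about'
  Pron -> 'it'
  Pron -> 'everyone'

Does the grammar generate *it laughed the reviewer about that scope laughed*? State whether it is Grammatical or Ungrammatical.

For S → NP VP, the only prefix that parses as NP is 'it', but the remainder 'laughed the reviewer about that scope laughed' is not a VP under these rules. The alternative S rule S → S Conj S likewise has no satisfying split.

Ungrammatical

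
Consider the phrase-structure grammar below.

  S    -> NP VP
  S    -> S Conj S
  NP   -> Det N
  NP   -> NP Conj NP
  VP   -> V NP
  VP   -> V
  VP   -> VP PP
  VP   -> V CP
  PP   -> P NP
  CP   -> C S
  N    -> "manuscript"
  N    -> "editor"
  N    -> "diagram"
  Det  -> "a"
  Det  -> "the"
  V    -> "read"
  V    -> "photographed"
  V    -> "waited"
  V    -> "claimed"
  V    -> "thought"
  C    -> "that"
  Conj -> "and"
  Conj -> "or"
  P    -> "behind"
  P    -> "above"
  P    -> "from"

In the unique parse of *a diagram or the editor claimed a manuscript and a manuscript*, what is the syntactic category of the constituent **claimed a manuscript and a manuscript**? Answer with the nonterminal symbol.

[S [NP [NP [Det a] [N diagram]] [Conj or] [NP [Det the] [N editor]]] [VP [V claimed] [NP [NP [Det a] [N manuscript]] [Conj and] [NP [Det a] [N manuscript]]]]]
The span 'claimed a manuscript and a manuscript' is the VP node built by VP → V NP.

VP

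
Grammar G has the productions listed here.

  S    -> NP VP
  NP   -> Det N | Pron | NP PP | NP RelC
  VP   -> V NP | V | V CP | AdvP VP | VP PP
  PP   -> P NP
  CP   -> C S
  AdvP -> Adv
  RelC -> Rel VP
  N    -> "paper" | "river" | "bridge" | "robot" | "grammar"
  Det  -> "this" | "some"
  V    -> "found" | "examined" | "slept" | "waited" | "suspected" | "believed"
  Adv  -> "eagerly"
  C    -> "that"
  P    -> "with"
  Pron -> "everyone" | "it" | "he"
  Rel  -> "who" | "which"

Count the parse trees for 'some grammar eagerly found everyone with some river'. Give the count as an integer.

3

Two of the 3 distinct bracketings:
[S [NP [Det some] [N grammar]] [VP [AdvP [Adv eagerly]] [VP [V found] [NP [NP [Pron everyone]] [PP [P with] [NP [Det some] [N river]]]]]]]
[S [NP [Det some] [N grammar]] [VP [AdvP [Adv eagerly]] [VP [VP [V found] [NP [Pron everyone]]] [PP [P with] [NP [Det some] [N river]]]]]]
The difference turns on whether NP → NP PP is used at the relevant span, versus an alternative expansion of NP.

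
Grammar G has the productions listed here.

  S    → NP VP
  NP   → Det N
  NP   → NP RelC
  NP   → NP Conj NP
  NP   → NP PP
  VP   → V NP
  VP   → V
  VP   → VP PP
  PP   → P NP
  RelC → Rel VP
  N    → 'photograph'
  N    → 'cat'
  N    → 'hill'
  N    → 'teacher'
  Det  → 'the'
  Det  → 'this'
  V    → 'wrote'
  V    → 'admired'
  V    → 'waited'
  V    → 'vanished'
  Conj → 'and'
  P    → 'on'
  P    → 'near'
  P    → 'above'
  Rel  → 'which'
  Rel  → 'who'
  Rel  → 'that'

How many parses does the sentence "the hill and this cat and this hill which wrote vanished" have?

5

Two of the 5 distinct bracketings:
[S [NP [NP [NP [Det the] [N hill]] [Conj and] [NP [NP [Det this] [N cat]] [Conj and] [NP [Det this] [N hill]]]] [RelC [Rel which] [VP [V wrote]]]] [VP [V vanished]]]
[S [NP [NP [NP [NP [Det the] [N hill]] [Conj and] [NP [Det this] [N cat]]] [Conj and] [NP [Det this] [N hill]]] [RelC [Rel which] [VP [V wrote]]]] [VP [V vanished]]]
The trees differ in how a recursive rule is bracketed over the same span.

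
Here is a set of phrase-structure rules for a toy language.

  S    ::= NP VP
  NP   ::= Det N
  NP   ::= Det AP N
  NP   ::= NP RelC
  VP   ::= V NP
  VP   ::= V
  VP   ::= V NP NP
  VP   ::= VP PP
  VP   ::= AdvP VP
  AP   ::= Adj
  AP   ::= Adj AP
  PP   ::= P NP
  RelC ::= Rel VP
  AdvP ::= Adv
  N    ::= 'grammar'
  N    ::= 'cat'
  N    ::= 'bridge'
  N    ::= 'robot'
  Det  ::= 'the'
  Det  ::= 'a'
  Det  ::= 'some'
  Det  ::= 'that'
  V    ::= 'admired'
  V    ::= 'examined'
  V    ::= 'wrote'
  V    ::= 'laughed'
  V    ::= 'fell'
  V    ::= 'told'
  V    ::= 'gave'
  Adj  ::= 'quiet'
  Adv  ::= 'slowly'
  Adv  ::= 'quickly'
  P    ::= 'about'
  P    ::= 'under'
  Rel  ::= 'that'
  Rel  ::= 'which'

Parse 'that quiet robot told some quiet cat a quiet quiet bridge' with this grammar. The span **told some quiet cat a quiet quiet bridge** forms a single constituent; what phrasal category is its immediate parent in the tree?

[S [NP [Det that] [AP [Adj quiet]] [N robot]] [VP [V told] [NP [Det some] [AP [Adj quiet]] [N cat]] [NP [Det a] [AP [Adj quiet] [AP [Adj quiet]]] [N bridge]]]]
The span 'told some quiet cat a quiet quiet bridge' is the VP node built by VP → V NP NP.
Its mother is the S built by S → NP VP.

S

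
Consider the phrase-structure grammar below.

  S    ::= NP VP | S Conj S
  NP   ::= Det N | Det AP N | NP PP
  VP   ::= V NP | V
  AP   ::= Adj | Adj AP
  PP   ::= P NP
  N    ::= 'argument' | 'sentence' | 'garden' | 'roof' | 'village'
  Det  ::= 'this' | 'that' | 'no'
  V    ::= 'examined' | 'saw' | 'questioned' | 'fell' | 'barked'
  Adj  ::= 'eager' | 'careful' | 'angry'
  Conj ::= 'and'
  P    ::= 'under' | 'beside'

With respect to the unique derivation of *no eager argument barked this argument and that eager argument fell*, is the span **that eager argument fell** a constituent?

Yes

[S [S [NP [Det no] [AP [Adj eager]] [N argument]] [VP [V barked] [NP [Det this] [N argument]]]] [Conj and] [S [NP [Det that] [AP [Adj eager]] [N argument]] [VP [V fell]]]]
The words 'that eager argument fell' are exhaustively dominated by a single S node (built by S → NP VP), so they form a constituent.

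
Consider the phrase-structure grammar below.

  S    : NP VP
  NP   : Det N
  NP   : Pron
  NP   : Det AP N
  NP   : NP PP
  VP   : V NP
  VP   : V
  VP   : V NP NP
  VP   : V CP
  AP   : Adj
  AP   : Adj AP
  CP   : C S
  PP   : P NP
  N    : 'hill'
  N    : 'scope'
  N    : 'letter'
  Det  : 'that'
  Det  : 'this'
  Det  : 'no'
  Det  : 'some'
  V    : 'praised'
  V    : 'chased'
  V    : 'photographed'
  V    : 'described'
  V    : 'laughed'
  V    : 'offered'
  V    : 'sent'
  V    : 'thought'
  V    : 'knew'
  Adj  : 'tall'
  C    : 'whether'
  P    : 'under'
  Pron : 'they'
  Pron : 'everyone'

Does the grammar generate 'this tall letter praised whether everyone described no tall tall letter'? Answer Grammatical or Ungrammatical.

Grammatical

S
  NP
    Det: this
    AP
      Adj: tall
    N: letter
  VP
    V: praised
    CP
      C: whether
      S
        NP
          Pron: everyone
        VP
          V: described
          NP
            Det: no
            AP
              Adj: tall
              AP
                Adj: tall
            N: letter
Each bracket corresponds to one application of a listed rule, so the string is derivable from S.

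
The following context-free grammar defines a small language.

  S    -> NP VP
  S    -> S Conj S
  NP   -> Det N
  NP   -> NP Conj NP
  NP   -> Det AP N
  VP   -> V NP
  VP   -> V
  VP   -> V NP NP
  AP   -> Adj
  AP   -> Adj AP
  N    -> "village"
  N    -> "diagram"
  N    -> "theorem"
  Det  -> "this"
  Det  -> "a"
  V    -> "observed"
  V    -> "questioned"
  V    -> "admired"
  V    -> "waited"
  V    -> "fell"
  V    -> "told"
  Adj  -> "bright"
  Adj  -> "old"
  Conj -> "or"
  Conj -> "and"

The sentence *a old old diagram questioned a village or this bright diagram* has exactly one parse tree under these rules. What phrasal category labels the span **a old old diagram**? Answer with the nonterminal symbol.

NP

S
  NP
    Det: a
    AP
      Adj: old
      AP
        Adj: old
    N: diagram
  VP
    V: questioned
    NP
      NP
        Det: a
        N: village
      Conj: or
      NP
        Det: this
        AP
          Adj: bright
        N: diagram
The span 'a old old diagram' is the NP node built by NP → Det AP N.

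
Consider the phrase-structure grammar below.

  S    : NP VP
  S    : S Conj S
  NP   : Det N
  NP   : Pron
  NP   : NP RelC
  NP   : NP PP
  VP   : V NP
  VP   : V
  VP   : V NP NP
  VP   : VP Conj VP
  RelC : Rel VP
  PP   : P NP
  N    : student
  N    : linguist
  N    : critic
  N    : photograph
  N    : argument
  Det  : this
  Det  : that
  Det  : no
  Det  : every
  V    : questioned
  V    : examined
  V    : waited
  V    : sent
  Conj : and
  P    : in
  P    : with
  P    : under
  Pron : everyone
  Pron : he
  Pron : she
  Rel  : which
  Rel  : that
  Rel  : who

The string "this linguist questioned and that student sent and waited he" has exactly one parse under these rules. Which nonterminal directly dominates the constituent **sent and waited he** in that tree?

S

[S [S [NP [Det this] [N linguist]] [VP [V questioned]]] [Conj and] [S [NP [Det that] [N student]] [VP [VP [V sent]] [Conj and] [VP [V waited] [NP [Pron he]]]]]]
The span 'sent and waited he' is the VP node built by VP → VP Conj VP.
Its mother is the S built by S → NP VP.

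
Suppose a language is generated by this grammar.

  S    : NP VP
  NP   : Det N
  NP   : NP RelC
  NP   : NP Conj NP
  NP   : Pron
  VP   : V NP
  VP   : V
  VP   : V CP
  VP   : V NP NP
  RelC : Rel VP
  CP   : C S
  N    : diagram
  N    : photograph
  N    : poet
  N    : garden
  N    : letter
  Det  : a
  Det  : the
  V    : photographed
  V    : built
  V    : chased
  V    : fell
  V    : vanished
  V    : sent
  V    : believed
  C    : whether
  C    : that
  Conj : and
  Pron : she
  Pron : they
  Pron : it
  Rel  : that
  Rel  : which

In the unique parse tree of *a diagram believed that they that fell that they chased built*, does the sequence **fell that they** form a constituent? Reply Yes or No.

[S [NP [Det a] [N diagram]] [VP [V believed] [CP [C that] [S [NP [NP [Pron they]] [RelC [Rel that] [VP [V fell] [CP [C that] [S [NP [Pron they]] [VP [V chased]]]]]]] [VP [V built]]]]]]
The smallest constituent containing 'fell that they' is the VP spanning 'fell that they chased'; no single node in the tree dominates exactly the given words.

No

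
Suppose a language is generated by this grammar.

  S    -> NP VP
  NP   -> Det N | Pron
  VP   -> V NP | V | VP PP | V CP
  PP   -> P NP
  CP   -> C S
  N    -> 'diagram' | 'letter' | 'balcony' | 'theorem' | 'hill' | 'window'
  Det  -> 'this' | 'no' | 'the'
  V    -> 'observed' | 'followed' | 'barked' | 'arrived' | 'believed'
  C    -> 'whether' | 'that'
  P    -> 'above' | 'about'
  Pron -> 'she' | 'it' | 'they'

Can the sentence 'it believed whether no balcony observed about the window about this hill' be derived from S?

Grammatical

S
  NP
    Pron: it
  VP
    VP
      VP
        V: believed
        CP
          C: whether
          S
            NP
              Det: no
              N: balcony
            VP
              V: observed
      PP
        P: about
        NP
          Det: the
          N: window
    PP
      P: about
      NP
        Det: this
        N: hill
The bracketing above is licensed at every node by one of the given productions, with S at the root.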